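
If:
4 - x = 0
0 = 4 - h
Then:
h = 4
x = 4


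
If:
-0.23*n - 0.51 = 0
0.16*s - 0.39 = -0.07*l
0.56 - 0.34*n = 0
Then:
No Solution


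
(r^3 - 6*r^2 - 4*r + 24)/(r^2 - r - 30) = (r^2 - 4)/(r + 5)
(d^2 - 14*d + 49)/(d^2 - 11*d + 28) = (d - 7)/(d - 4)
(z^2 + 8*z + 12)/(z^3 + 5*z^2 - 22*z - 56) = (z + 6)/(z^2 + 3*z - 28)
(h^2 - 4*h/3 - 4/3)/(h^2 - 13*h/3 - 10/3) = (h - 2)/(h - 5)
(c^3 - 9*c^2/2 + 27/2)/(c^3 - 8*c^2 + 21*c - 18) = (c + 3/2)/(c - 2)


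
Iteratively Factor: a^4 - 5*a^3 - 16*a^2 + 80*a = (a)*(a^3 - 5*a^2 - 16*a + 80) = a*(a - 5)*(a^2 - 16) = a*(a - 5)*(a + 4)*(a - 4)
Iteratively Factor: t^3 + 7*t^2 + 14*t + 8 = (t + 2)*(t^2 + 5*t + 4) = (t + 1)*(t + 2)*(t + 4)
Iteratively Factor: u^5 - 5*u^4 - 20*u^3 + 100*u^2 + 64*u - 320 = (u - 2)*(u^4 - 3*u^3 - 26*u^2 + 48*u + 160) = (u - 4)*(u - 2)*(u^3 + u^2 - 22*u - 40) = (u - 5)*(u - 4)*(u - 2)*(u^2 + 6*u + 8) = (u - 5)*(u - 4)*(u - 2)*(u + 4)*(u + 2)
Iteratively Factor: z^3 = (z)*(z^2) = z^2*(z)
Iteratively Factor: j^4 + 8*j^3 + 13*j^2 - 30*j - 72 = (j - 2)*(j^3 + 10*j^2 + 33*j + 36) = (j - 2)*(j + 4)*(j^2 + 6*j + 9) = (j - 2)*(j + 3)*(j + 4)*(j + 3)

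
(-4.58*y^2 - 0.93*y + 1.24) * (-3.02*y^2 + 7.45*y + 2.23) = 13.8316*y^4 - 31.3124*y^3 - 20.8867*y^2 + 7.1641*y + 2.7652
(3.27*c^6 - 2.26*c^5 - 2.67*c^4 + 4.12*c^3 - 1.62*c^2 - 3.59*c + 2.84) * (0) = 0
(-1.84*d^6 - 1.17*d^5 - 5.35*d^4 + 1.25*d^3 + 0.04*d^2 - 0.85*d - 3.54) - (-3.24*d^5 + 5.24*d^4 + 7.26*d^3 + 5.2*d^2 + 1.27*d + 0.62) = -1.84*d^6 + 2.07*d^5 - 10.59*d^4 - 6.01*d^3 - 5.16*d^2 - 2.12*d - 4.16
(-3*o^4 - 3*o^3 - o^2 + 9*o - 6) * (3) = -9*o^4 - 9*o^3 - 3*o^2 + 27*o - 18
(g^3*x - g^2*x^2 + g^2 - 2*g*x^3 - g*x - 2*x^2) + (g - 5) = g^3*x - g^2*x^2 + g^2 - 2*g*x^3 - g*x + g - 2*x^2 - 5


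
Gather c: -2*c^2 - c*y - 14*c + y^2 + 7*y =-2*c^2 + c*(-y - 14) + y^2 + 7*y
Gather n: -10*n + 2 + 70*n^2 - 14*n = 70*n^2 - 24*n + 2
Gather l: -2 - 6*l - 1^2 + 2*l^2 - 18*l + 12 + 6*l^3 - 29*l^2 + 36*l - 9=6*l^3 - 27*l^2 + 12*l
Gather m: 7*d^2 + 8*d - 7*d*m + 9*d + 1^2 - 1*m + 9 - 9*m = 7*d^2 + 17*d + m*(-7*d - 10) + 10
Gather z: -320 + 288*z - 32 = 288*z - 352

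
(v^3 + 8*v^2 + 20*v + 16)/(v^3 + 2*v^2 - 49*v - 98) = (v^2 + 6*v + 8)/(v^2 - 49)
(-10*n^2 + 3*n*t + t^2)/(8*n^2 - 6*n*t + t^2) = (5*n + t)/(-4*n + t)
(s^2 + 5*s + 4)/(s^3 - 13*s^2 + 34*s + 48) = (s + 4)/(s^2 - 14*s + 48)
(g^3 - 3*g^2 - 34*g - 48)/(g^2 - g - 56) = (g^2 + 5*g + 6)/(g + 7)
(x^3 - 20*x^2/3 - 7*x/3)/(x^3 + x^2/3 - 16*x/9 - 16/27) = 9*x*(x - 7)/(9*x^2 - 16)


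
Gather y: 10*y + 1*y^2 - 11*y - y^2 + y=0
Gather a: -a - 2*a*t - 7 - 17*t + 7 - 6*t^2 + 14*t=a*(-2*t - 1) - 6*t^2 - 3*t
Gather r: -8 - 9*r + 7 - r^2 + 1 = -r^2 - 9*r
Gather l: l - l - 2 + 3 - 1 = 0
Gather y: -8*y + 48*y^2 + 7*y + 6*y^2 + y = 54*y^2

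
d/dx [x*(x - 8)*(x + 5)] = 3*x^2 - 6*x - 40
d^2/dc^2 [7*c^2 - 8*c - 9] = 14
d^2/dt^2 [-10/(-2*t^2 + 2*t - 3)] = 40*(-2*t^2 + 2*t + 2*(2*t - 1)^2 - 3)/(2*t^2 - 2*t + 3)^3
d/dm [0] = 0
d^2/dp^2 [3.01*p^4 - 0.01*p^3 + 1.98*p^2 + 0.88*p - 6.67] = 36.12*p^2 - 0.06*p + 3.96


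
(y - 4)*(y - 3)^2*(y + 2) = y^4 - 8*y^3 + 13*y^2 + 30*y - 72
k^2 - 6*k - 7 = (k - 7)*(k + 1)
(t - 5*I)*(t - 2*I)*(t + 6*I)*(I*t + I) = I*t^4 + t^3 + I*t^3 + t^2 + 32*I*t^2 + 60*t + 32*I*t + 60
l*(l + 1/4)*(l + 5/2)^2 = l^4 + 21*l^3/4 + 15*l^2/2 + 25*l/16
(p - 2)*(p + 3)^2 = p^3 + 4*p^2 - 3*p - 18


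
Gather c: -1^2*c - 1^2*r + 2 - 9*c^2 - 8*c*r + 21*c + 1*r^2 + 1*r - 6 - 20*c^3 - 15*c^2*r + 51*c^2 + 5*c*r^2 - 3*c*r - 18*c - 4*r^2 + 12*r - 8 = -20*c^3 + c^2*(42 - 15*r) + c*(5*r^2 - 11*r + 2) - 3*r^2 + 12*r - 12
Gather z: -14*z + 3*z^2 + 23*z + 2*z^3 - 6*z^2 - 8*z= 2*z^3 - 3*z^2 + z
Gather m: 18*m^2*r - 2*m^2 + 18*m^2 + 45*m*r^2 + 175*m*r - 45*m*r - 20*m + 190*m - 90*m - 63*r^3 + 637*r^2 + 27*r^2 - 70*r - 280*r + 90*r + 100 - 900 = m^2*(18*r + 16) + m*(45*r^2 + 130*r + 80) - 63*r^3 + 664*r^2 - 260*r - 800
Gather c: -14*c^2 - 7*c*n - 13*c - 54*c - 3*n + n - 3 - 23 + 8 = -14*c^2 + c*(-7*n - 67) - 2*n - 18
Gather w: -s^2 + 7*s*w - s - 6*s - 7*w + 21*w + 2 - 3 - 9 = -s^2 - 7*s + w*(7*s + 14) - 10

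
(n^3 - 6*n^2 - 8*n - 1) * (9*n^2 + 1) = 9*n^5 - 54*n^4 - 71*n^3 - 15*n^2 - 8*n - 1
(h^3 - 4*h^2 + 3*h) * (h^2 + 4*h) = h^5 - 13*h^3 + 12*h^2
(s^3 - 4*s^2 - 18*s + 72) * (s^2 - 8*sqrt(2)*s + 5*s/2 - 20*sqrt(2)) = s^5 - 8*sqrt(2)*s^4 - 3*s^4/2 - 28*s^3 + 12*sqrt(2)*s^3 + 27*s^2 + 224*sqrt(2)*s^2 - 216*sqrt(2)*s + 180*s - 1440*sqrt(2)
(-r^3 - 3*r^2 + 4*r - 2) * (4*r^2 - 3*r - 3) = -4*r^5 - 9*r^4 + 28*r^3 - 11*r^2 - 6*r + 6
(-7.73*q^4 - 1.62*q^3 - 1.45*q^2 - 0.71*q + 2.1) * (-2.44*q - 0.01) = 18.8612*q^5 + 4.0301*q^4 + 3.5542*q^3 + 1.7469*q^2 - 5.1169*q - 0.021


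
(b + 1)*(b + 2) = b^2 + 3*b + 2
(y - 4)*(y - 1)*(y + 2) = y^3 - 3*y^2 - 6*y + 8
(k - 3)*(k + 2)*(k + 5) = k^3 + 4*k^2 - 11*k - 30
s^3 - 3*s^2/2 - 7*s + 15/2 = (s - 3)*(s - 1)*(s + 5/2)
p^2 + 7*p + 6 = (p + 1)*(p + 6)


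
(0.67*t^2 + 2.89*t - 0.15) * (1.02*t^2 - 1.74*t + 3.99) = 0.6834*t^4 + 1.782*t^3 - 2.5083*t^2 + 11.7921*t - 0.5985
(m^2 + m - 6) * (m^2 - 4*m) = m^4 - 3*m^3 - 10*m^2 + 24*m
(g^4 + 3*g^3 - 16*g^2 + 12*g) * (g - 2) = g^5 + g^4 - 22*g^3 + 44*g^2 - 24*g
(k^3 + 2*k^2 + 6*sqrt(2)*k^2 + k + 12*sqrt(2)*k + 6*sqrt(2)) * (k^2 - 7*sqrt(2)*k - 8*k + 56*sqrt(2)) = k^5 - 6*k^4 - sqrt(2)*k^4 - 99*k^3 + 6*sqrt(2)*k^3 + 15*sqrt(2)*k^2 + 496*k^2 + 8*sqrt(2)*k + 1260*k + 672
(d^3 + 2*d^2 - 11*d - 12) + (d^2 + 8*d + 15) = d^3 + 3*d^2 - 3*d + 3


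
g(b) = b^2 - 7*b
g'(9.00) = 11.00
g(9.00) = 18.00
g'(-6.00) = -19.00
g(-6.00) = 78.00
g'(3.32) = -0.36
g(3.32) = -12.22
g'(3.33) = -0.34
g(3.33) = -12.22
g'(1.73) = -3.54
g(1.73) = -9.12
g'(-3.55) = -14.10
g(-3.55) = 37.45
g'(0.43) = -6.14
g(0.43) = -2.83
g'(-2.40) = -11.80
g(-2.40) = 22.56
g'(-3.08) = -13.16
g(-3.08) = 31.05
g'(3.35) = -0.30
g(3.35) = -12.23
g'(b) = 2*b - 7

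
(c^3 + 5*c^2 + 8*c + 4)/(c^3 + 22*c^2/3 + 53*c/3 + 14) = 3*(c^2 + 3*c + 2)/(3*c^2 + 16*c + 21)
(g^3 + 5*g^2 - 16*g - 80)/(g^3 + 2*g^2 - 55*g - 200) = (g^2 - 16)/(g^2 - 3*g - 40)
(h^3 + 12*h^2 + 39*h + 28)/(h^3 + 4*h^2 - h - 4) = (h + 7)/(h - 1)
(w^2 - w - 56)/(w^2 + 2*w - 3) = (w^2 - w - 56)/(w^2 + 2*w - 3)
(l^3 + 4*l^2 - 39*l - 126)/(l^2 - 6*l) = l + 10 + 21/l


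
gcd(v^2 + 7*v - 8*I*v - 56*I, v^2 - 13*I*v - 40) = v - 8*I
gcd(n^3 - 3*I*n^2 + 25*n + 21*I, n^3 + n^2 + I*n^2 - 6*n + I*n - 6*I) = n + I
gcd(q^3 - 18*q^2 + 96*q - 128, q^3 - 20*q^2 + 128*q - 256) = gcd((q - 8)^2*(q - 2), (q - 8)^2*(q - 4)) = q^2 - 16*q + 64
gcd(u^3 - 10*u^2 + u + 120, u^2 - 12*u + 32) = u - 8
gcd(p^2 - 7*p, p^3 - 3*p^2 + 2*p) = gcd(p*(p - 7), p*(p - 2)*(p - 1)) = p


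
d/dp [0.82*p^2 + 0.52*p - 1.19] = 1.64*p + 0.52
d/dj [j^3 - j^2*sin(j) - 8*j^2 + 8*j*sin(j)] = -j^2*cos(j) + 3*j^2 - 2*j*sin(j) + 8*j*cos(j) - 16*j + 8*sin(j)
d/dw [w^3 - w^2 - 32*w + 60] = 3*w^2 - 2*w - 32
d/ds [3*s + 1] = 3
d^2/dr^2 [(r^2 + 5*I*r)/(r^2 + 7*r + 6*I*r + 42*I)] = (r^3*(-14 - 2*I) - 252*I*r^2 + 1260*r - 588 + 2520*I)/(r^6 + r^5*(21 + 18*I) + r^4*(39 + 378*I) + r^3*(-1925 + 2430*I) + r^2*(-15876 + 1638*I) + r*(-37044 - 31752*I) - 74088*I)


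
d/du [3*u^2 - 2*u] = 6*u - 2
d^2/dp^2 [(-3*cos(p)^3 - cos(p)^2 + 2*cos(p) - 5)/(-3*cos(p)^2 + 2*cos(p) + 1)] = (9*(1 - cos(p)^2)^2 - 27*cos(p)^6 + 27*cos(p)^5 - 241*cos(p)^3 - 112*cos(p)^2 + 106*cos(p) - 89)/((cos(p) - 1)^2*(3*cos(p) + 1)^3)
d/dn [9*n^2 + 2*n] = 18*n + 2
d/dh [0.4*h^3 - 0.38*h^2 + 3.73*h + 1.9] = 1.2*h^2 - 0.76*h + 3.73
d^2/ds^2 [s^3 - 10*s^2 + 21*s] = 6*s - 20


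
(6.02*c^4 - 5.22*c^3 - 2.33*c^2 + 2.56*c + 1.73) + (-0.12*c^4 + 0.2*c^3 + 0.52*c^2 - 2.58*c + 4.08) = 5.9*c^4 - 5.02*c^3 - 1.81*c^2 - 0.02*c + 5.81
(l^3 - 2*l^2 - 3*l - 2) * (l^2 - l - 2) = l^5 - 3*l^4 - 3*l^3 + 5*l^2 + 8*l + 4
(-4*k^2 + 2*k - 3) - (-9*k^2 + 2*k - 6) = 5*k^2 + 3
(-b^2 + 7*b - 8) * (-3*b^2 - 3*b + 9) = 3*b^4 - 18*b^3 - 6*b^2 + 87*b - 72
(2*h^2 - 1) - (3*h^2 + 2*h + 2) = -h^2 - 2*h - 3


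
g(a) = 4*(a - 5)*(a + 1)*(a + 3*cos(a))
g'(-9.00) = 2034.43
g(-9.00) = -5256.56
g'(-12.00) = 604.40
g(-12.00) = -7082.39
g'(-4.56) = -4.33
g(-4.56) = -682.77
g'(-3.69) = 231.77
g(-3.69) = -584.41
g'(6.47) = 356.23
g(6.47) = 413.66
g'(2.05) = 60.09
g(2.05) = -24.00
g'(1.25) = 49.16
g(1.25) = -74.11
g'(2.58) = 20.90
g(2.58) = -1.41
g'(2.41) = 36.06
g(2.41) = -6.28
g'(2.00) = 62.20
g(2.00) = -27.06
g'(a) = 4*(1 - 3*sin(a))*(a - 5)*(a + 1) + 4*(a - 5)*(a + 3*cos(a)) + 4*(a + 1)*(a + 3*cos(a)) = -4*(a - 5)*(a + 1)*(3*sin(a) - 1) + 4*(a - 5)*(a + 3*cos(a)) + 4*(a + 1)*(a + 3*cos(a))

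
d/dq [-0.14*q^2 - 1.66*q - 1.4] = -0.28*q - 1.66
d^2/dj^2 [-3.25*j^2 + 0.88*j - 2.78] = -6.50000000000000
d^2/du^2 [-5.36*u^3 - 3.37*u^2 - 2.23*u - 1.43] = -32.16*u - 6.74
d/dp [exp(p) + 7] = exp(p)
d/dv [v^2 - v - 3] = 2*v - 1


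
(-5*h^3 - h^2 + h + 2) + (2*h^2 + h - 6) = -5*h^3 + h^2 + 2*h - 4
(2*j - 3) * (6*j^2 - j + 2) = 12*j^3 - 20*j^2 + 7*j - 6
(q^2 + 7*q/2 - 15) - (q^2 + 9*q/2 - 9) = -q - 6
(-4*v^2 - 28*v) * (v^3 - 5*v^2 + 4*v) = -4*v^5 - 8*v^4 + 124*v^3 - 112*v^2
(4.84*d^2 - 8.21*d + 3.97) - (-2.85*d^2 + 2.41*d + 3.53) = 7.69*d^2 - 10.62*d + 0.44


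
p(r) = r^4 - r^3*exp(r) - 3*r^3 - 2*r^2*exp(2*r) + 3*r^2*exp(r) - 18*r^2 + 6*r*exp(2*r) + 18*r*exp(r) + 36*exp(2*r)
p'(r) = -r^3*exp(r) + 4*r^3 - 4*r^2*exp(2*r) - 9*r^2 + 8*r*exp(2*r) + 24*r*exp(r) - 36*r + 78*exp(2*r) + 18*exp(r)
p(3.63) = 46640.15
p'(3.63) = 79377.15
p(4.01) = 87708.79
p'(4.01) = 141875.94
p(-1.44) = -26.72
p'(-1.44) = 21.28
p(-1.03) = -16.25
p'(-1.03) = 29.50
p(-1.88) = -33.31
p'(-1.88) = 7.30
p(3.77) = 59074.80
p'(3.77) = 98885.83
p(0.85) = 242.17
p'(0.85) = 502.13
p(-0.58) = -0.54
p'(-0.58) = 42.04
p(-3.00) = 0.00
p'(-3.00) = -82.30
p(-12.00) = 23328.01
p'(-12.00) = -7775.99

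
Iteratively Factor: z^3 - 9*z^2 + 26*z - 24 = (z - 2)*(z^2 - 7*z + 12) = (z - 3)*(z - 2)*(z - 4)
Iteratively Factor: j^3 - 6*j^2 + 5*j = (j - 1)*(j^2 - 5*j) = (j - 5)*(j - 1)*(j)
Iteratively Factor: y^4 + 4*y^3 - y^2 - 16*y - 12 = (y + 3)*(y^3 + y^2 - 4*y - 4) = (y + 1)*(y + 3)*(y^2 - 4) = (y + 1)*(y + 2)*(y + 3)*(y - 2)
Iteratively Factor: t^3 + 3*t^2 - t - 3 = (t + 1)*(t^2 + 2*t - 3) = (t + 1)*(t + 3)*(t - 1)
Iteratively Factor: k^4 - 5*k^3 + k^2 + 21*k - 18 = (k - 3)*(k^3 - 2*k^2 - 5*k + 6) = (k - 3)*(k + 2)*(k^2 - 4*k + 3) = (k - 3)^2*(k + 2)*(k - 1)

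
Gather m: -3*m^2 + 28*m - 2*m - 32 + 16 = -3*m^2 + 26*m - 16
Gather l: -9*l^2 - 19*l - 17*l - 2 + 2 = -9*l^2 - 36*l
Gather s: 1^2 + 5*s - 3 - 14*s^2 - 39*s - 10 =-14*s^2 - 34*s - 12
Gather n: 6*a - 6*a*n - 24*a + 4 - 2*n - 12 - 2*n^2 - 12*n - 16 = -18*a - 2*n^2 + n*(-6*a - 14) - 24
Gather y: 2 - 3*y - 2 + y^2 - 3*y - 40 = y^2 - 6*y - 40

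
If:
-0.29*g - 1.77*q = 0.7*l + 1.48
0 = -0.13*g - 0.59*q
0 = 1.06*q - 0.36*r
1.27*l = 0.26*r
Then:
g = 7.67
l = -1.02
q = -1.69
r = -4.98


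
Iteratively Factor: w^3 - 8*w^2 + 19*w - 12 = (w - 1)*(w^2 - 7*w + 12) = (w - 3)*(w - 1)*(w - 4)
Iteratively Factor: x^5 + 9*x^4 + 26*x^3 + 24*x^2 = (x + 4)*(x^4 + 5*x^3 + 6*x^2) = (x + 3)*(x + 4)*(x^3 + 2*x^2) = x*(x + 3)*(x + 4)*(x^2 + 2*x) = x^2*(x + 3)*(x + 4)*(x + 2)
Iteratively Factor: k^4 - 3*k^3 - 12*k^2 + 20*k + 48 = (k - 4)*(k^3 + k^2 - 8*k - 12) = (k - 4)*(k + 2)*(k^2 - k - 6) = (k - 4)*(k + 2)^2*(k - 3)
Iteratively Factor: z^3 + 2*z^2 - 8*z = (z + 4)*(z^2 - 2*z) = z*(z + 4)*(z - 2)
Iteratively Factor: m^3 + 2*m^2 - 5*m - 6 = (m + 1)*(m^2 + m - 6) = (m + 1)*(m + 3)*(m - 2)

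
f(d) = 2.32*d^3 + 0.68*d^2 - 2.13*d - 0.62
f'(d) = 6.96*d^2 + 1.36*d - 2.13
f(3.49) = 98.85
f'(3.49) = 87.39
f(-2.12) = -15.15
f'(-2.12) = 26.27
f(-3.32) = -70.95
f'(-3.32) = 70.07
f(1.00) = 0.25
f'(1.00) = 6.19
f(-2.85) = -42.73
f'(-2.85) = 50.53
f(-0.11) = -0.38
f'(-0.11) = -2.20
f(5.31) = 354.60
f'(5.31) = 201.34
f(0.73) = -0.91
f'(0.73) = 2.57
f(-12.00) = -3886.10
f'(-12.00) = 983.79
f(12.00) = 4080.70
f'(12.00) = 1016.43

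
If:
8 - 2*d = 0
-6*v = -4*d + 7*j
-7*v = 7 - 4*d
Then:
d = 4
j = 58/49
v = 9/7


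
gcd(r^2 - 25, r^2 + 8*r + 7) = 1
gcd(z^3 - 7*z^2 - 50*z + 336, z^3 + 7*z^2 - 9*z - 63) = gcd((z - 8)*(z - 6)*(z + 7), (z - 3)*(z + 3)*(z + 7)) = z + 7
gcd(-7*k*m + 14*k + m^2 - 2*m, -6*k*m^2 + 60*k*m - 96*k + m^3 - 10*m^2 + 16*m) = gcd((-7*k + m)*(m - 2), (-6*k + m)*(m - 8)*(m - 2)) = m - 2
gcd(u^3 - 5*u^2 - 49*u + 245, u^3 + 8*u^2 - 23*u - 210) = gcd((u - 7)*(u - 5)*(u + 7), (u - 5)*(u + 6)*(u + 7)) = u^2 + 2*u - 35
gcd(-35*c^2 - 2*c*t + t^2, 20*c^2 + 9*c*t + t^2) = 5*c + t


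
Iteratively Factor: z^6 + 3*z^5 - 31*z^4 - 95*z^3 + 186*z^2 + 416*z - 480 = (z + 4)*(z^5 - z^4 - 27*z^3 + 13*z^2 + 134*z - 120) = (z - 1)*(z + 4)*(z^4 - 27*z^2 - 14*z + 120) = (z - 1)*(z + 4)^2*(z^3 - 4*z^2 - 11*z + 30) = (z - 1)*(z + 3)*(z + 4)^2*(z^2 - 7*z + 10) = (z - 5)*(z - 1)*(z + 3)*(z + 4)^2*(z - 2)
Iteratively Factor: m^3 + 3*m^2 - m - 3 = (m + 1)*(m^2 + 2*m - 3) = (m - 1)*(m + 1)*(m + 3)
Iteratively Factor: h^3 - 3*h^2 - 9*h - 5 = (h - 5)*(h^2 + 2*h + 1) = (h - 5)*(h + 1)*(h + 1)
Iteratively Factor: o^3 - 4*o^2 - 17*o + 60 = (o + 4)*(o^2 - 8*o + 15) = (o - 5)*(o + 4)*(o - 3)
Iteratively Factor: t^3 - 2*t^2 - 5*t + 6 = (t - 3)*(t^2 + t - 2) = (t - 3)*(t + 2)*(t - 1)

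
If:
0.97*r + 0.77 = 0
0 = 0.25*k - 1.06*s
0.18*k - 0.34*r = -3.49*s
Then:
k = -0.27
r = -0.79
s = -0.06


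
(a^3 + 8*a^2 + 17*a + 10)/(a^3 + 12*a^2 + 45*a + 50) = (a + 1)/(a + 5)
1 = 1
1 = 1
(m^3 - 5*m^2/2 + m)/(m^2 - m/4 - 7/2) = 2*m*(2*m - 1)/(4*m + 7)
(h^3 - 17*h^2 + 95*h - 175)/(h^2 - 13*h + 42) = (h^2 - 10*h + 25)/(h - 6)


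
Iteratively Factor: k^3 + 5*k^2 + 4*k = (k + 1)*(k^2 + 4*k) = (k + 1)*(k + 4)*(k)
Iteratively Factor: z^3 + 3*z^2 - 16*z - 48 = (z + 4)*(z^2 - z - 12) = (z - 4)*(z + 4)*(z + 3)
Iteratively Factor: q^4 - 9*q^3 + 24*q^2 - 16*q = (q)*(q^3 - 9*q^2 + 24*q - 16) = q*(q - 1)*(q^2 - 8*q + 16) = q*(q - 4)*(q - 1)*(q - 4)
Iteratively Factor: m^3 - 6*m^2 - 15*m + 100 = (m + 4)*(m^2 - 10*m + 25) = (m - 5)*(m + 4)*(m - 5)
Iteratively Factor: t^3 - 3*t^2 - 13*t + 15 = (t + 3)*(t^2 - 6*t + 5) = (t - 5)*(t + 3)*(t - 1)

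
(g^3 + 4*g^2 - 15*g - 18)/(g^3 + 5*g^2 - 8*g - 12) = (g - 3)/(g - 2)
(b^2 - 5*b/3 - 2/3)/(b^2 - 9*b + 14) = (b + 1/3)/(b - 7)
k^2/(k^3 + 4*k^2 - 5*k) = k/(k^2 + 4*k - 5)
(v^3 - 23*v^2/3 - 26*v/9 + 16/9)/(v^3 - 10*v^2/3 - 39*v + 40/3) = (v + 2/3)/(v + 5)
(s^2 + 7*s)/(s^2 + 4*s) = (s + 7)/(s + 4)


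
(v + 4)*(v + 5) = v^2 + 9*v + 20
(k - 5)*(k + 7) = k^2 + 2*k - 35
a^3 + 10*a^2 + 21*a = a*(a + 3)*(a + 7)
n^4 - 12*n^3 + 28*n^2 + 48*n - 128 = (n - 8)*(n - 4)*(n - 2)*(n + 2)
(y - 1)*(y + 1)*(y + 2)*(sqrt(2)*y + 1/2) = sqrt(2)*y^4 + y^3/2 + 2*sqrt(2)*y^3 - sqrt(2)*y^2 + y^2 - 2*sqrt(2)*y - y/2 - 1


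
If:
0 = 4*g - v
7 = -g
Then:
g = -7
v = -28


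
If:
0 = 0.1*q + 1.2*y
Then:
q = -12.0*y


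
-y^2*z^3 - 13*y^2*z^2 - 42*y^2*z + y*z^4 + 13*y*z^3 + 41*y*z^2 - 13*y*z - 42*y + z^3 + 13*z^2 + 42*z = (-y + z)*(z + 6)*(z + 7)*(y*z + 1)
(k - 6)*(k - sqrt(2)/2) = k^2 - 6*k - sqrt(2)*k/2 + 3*sqrt(2)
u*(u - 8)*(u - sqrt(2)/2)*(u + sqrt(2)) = u^4 - 8*u^3 + sqrt(2)*u^3/2 - 4*sqrt(2)*u^2 - u^2 + 8*u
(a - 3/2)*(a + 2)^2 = a^3 + 5*a^2/2 - 2*a - 6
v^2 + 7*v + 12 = (v + 3)*(v + 4)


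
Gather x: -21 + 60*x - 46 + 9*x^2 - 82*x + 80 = 9*x^2 - 22*x + 13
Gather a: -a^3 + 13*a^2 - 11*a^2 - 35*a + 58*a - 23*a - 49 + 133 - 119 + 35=-a^3 + 2*a^2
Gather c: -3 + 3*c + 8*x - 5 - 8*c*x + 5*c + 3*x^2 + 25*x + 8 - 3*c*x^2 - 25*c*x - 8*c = c*(-3*x^2 - 33*x) + 3*x^2 + 33*x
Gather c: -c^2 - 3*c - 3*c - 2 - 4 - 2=-c^2 - 6*c - 8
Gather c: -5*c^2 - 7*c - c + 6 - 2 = -5*c^2 - 8*c + 4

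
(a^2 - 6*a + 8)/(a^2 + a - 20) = (a - 2)/(a + 5)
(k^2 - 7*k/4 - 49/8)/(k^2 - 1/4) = (8*k^2 - 14*k - 49)/(2*(4*k^2 - 1))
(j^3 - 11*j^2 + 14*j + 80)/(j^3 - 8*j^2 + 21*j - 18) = (j^3 - 11*j^2 + 14*j + 80)/(j^3 - 8*j^2 + 21*j - 18)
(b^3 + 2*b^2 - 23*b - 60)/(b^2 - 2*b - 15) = b + 4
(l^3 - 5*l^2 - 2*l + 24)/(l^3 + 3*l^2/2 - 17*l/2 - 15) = 2*(l - 4)/(2*l + 5)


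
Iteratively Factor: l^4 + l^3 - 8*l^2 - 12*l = (l - 3)*(l^3 + 4*l^2 + 4*l) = (l - 3)*(l + 2)*(l^2 + 2*l) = l*(l - 3)*(l + 2)*(l + 2)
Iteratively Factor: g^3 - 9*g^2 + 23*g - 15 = (g - 1)*(g^2 - 8*g + 15) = (g - 3)*(g - 1)*(g - 5)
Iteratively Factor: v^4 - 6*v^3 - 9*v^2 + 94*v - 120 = (v - 3)*(v^3 - 3*v^2 - 18*v + 40) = (v - 3)*(v + 4)*(v^2 - 7*v + 10) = (v - 5)*(v - 3)*(v + 4)*(v - 2)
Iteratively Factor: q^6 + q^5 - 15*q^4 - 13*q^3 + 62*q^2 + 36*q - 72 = (q - 3)*(q^5 + 4*q^4 - 3*q^3 - 22*q^2 - 4*q + 24) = (q - 3)*(q + 3)*(q^4 + q^3 - 6*q^2 - 4*q + 8) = (q - 3)*(q - 2)*(q + 3)*(q^3 + 3*q^2 - 4) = (q - 3)*(q - 2)*(q + 2)*(q + 3)*(q^2 + q - 2) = (q - 3)*(q - 2)*(q - 1)*(q + 2)*(q + 3)*(q + 2)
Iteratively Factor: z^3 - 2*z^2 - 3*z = (z - 3)*(z^2 + z) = z*(z - 3)*(z + 1)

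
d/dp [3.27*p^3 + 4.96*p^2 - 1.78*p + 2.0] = 9.81*p^2 + 9.92*p - 1.78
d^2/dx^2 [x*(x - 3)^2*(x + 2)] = 12*x^2 - 24*x - 6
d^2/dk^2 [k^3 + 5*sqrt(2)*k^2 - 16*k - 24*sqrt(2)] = 6*k + 10*sqrt(2)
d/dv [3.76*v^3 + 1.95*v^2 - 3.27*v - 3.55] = 11.28*v^2 + 3.9*v - 3.27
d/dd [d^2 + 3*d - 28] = 2*d + 3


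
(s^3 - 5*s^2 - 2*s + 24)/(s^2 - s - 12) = (s^2 - s - 6)/(s + 3)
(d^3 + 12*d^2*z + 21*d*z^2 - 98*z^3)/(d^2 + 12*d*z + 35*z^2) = (d^2 + 5*d*z - 14*z^2)/(d + 5*z)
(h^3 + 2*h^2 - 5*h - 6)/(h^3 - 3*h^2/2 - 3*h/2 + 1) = 2*(h + 3)/(2*h - 1)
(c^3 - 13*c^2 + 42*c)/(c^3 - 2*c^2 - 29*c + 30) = c*(c - 7)/(c^2 + 4*c - 5)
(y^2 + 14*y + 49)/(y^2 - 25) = (y^2 + 14*y + 49)/(y^2 - 25)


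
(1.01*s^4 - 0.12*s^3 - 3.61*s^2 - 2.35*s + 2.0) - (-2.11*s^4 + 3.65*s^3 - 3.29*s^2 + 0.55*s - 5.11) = 3.12*s^4 - 3.77*s^3 - 0.32*s^2 - 2.9*s + 7.11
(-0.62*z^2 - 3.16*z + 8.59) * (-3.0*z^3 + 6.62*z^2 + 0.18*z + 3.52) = 1.86*z^5 + 5.3756*z^4 - 46.8008*z^3 + 54.1146*z^2 - 9.577*z + 30.2368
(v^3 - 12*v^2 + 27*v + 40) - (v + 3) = v^3 - 12*v^2 + 26*v + 37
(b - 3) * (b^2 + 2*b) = b^3 - b^2 - 6*b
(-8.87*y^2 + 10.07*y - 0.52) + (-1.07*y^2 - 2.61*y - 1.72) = -9.94*y^2 + 7.46*y - 2.24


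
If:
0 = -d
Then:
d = 0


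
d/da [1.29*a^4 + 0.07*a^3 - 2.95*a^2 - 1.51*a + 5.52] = 5.16*a^3 + 0.21*a^2 - 5.9*a - 1.51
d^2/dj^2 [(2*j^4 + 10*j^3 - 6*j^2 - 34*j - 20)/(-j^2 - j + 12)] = 4*(-j^6 - 3*j^5 + 33*j^4 + 45*j^3 - 546*j^2 - 1518*j + 766)/(j^6 + 3*j^5 - 33*j^4 - 71*j^3 + 396*j^2 + 432*j - 1728)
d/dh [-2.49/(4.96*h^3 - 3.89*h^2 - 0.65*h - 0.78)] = (37.0512*h^2 - 19.3722*h - 1.6185)/(-4.96*h^3 + 3.89*h^2 + 0.65*h + 0.78)^2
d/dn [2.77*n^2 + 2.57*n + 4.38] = 5.54*n + 2.57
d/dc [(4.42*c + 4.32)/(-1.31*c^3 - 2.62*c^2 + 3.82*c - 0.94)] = (11.5804*c^3 + 28.558*c^2 + 22.6368*c - 20.6572)/(1.7161*c^6 + 6.8644*c^5 - 3.144*c^4 - 17.554*c^3 + 19.518*c^2 - 7.1816*c + 0.8836)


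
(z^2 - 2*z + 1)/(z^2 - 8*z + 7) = (z - 1)/(z - 7)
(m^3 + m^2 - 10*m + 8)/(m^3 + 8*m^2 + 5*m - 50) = (m^2 + 3*m - 4)/(m^2 + 10*m + 25)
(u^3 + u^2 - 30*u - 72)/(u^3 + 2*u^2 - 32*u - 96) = (u + 3)/(u + 4)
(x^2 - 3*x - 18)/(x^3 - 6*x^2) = (x + 3)/x^2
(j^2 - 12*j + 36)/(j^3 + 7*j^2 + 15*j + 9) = (j^2 - 12*j + 36)/(j^3 + 7*j^2 + 15*j + 9)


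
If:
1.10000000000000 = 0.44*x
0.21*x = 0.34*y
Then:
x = 2.50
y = 1.54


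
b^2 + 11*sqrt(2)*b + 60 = (b + 5*sqrt(2))*(b + 6*sqrt(2))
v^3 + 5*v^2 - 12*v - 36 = (v - 3)*(v + 2)*(v + 6)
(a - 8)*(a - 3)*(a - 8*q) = a^3 - 8*a^2*q - 11*a^2 + 88*a*q + 24*a - 192*q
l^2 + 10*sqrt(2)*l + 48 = (l + 4*sqrt(2))*(l + 6*sqrt(2))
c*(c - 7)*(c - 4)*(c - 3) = c^4 - 14*c^3 + 61*c^2 - 84*c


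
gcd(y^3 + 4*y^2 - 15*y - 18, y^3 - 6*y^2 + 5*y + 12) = y^2 - 2*y - 3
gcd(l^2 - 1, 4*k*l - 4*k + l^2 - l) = l - 1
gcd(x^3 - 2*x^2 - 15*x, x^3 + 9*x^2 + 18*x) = x^2 + 3*x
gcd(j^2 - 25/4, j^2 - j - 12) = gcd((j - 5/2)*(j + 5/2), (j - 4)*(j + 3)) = 1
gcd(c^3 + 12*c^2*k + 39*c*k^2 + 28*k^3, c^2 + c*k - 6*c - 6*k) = c + k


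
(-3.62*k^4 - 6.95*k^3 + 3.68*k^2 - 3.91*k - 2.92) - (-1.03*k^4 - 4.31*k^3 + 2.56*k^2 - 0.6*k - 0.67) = -2.59*k^4 - 2.64*k^3 + 1.12*k^2 - 3.31*k - 2.25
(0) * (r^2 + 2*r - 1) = 0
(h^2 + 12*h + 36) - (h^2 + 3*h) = 9*h + 36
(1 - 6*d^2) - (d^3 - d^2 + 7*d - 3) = -d^3 - 5*d^2 - 7*d + 4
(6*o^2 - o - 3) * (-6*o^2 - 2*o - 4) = -36*o^4 - 6*o^3 - 4*o^2 + 10*o + 12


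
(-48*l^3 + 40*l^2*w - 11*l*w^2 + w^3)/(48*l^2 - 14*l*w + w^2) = (-48*l^3 + 40*l^2*w - 11*l*w^2 + w^3)/(48*l^2 - 14*l*w + w^2)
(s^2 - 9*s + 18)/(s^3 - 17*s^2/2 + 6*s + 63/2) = 2*(s - 6)/(2*s^2 - 11*s - 21)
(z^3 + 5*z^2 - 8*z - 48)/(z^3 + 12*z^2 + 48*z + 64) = (z - 3)/(z + 4)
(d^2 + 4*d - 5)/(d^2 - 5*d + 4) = (d + 5)/(d - 4)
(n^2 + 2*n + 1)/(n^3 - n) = (n + 1)/(n*(n - 1))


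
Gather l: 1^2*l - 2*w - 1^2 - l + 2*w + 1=0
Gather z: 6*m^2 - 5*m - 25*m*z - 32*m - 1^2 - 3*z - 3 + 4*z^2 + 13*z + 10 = 6*m^2 - 37*m + 4*z^2 + z*(10 - 25*m) + 6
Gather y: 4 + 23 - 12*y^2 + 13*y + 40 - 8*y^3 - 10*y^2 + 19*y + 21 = -8*y^3 - 22*y^2 + 32*y + 88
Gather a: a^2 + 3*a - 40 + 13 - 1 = a^2 + 3*a - 28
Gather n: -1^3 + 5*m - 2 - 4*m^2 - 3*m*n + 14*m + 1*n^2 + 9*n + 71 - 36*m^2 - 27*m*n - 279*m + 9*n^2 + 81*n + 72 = -40*m^2 - 260*m + 10*n^2 + n*(90 - 30*m) + 140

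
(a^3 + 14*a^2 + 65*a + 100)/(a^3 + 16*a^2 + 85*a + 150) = (a + 4)/(a + 6)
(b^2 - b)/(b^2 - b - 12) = b*(1 - b)/(-b^2 + b + 12)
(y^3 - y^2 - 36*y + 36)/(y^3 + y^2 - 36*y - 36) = (y - 1)/(y + 1)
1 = 1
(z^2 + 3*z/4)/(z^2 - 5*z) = (z + 3/4)/(z - 5)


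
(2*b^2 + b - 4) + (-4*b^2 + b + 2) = -2*b^2 + 2*b - 2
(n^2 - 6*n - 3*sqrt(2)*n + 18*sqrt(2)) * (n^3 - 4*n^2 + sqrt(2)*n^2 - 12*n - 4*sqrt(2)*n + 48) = n^5 - 10*n^4 - 2*sqrt(2)*n^4 + 6*n^3 + 20*sqrt(2)*n^3 - 12*sqrt(2)*n^2 + 180*n^2 - 360*sqrt(2)*n - 432*n + 864*sqrt(2)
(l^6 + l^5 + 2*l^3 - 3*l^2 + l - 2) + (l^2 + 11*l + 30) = l^6 + l^5 + 2*l^3 - 2*l^2 + 12*l + 28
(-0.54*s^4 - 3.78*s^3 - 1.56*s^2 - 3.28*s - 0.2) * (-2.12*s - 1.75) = 1.1448*s^5 + 8.9586*s^4 + 9.9222*s^3 + 9.6836*s^2 + 6.164*s + 0.35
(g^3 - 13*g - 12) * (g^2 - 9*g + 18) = g^5 - 9*g^4 + 5*g^3 + 105*g^2 - 126*g - 216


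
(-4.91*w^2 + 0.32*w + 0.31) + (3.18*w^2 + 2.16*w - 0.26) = -1.73*w^2 + 2.48*w + 0.05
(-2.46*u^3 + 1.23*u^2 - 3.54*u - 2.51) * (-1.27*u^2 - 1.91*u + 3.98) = 3.1242*u^5 + 3.1365*u^4 - 7.6443*u^3 + 14.8445*u^2 - 9.2951*u - 9.9898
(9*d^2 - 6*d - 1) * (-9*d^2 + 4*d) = -81*d^4 + 90*d^3 - 15*d^2 - 4*d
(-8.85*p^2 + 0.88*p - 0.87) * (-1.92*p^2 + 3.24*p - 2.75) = 16.992*p^4 - 30.3636*p^3 + 28.8591*p^2 - 5.2388*p + 2.3925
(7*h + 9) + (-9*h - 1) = 8 - 2*h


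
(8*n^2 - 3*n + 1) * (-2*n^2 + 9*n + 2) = -16*n^4 + 78*n^3 - 13*n^2 + 3*n + 2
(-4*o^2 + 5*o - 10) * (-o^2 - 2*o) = 4*o^4 + 3*o^3 + 20*o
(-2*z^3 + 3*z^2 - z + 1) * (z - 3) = -2*z^4 + 9*z^3 - 10*z^2 + 4*z - 3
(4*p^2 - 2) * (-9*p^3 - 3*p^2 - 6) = -36*p^5 - 12*p^4 + 18*p^3 - 18*p^2 + 12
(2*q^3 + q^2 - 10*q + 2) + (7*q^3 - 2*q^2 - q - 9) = 9*q^3 - q^2 - 11*q - 7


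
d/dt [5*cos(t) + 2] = -5*sin(t)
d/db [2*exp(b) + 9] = 2*exp(b)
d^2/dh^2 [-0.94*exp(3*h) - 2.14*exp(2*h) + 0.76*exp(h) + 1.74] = (-8.46*exp(2*h) - 8.56*exp(h) + 0.76)*exp(h)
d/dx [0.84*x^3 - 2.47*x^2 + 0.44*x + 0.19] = 2.52*x^2 - 4.94*x + 0.44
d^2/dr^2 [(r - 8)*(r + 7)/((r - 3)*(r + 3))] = 2*(-r^3 - 141*r^2 - 27*r - 423)/(r^6 - 27*r^4 + 243*r^2 - 729)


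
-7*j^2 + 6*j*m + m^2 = (-j + m)*(7*j + m)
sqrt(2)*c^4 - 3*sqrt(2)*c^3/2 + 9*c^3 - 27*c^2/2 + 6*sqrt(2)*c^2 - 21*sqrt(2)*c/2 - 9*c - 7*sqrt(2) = (c - 2)*(c + sqrt(2))*(c + 7*sqrt(2)/2)*(sqrt(2)*c + sqrt(2)/2)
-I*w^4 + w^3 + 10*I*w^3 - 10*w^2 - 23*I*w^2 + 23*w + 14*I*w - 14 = (w - 7)*(w - 2)*(w - 1)*(-I*w + 1)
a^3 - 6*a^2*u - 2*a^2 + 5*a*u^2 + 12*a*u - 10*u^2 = (a - 2)*(a - 5*u)*(a - u)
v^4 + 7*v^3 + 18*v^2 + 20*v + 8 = (v + 1)*(v + 2)^3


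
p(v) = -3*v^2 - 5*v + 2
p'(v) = -6*v - 5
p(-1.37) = 3.22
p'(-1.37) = 3.22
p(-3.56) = -18.22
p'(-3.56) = 16.36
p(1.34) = -10.09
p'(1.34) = -13.04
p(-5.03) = -48.75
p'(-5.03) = 25.18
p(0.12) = 1.36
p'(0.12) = -5.72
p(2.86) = -36.84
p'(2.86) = -22.16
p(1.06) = -6.67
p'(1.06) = -11.36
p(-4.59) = -38.25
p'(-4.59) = 22.54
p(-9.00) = -196.00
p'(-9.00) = 49.00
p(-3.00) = -10.00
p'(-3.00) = 13.00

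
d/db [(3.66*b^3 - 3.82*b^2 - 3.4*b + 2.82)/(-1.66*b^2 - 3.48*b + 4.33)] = (-6.0756*b^4 - 25.4736*b^3 + 55.193*b^2 - 23.7188*b - 4.9084)/(2.7556*b^4 + 11.5536*b^3 - 2.2652*b^2 - 30.1368*b + 18.7489)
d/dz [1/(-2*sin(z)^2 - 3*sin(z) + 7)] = (4*sin(z) + 3)*cos(z)/(3*sin(z) - cos(2*z) - 6)^2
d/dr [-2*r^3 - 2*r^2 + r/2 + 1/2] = -6*r^2 - 4*r + 1/2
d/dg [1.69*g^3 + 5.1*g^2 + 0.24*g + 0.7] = 5.07*g^2 + 10.2*g + 0.24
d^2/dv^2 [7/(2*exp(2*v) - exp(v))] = 7*((1 - 8*exp(v))*(2*exp(v) - 1) + 2*(4*exp(v) - 1)^2)*exp(-v)/(2*exp(v) - 1)^3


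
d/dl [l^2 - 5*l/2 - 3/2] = 2*l - 5/2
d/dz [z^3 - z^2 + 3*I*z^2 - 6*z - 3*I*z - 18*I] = 3*z^2 + z*(-2 + 6*I) - 6 - 3*I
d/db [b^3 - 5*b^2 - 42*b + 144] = 3*b^2 - 10*b - 42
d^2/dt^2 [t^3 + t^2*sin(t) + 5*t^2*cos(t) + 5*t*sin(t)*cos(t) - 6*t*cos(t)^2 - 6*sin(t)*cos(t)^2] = -t^2*sin(t) - 5*t^2*cos(t) - 20*t*sin(t) - 10*t*sin(2*t) + 4*t*cos(t) + 12*t*cos(2*t) + 6*t + 7*sin(t)/2 + 12*sin(2*t) + 27*sin(3*t)/2 + 10*cos(t) + 10*cos(2*t)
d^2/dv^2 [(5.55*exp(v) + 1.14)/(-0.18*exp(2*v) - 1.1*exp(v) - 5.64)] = (-0.17982*exp(4*v) + 0.951155999999999*exp(3*v) + 33.129*exp(2*v) + 37.682112*exp(v) - 169.47072)*exp(v)/(0.005832*exp(6*v) + 0.10692*exp(5*v) + 1.201608*exp(4*v) + 8.03132*exp(3*v) + 37.650384*exp(2*v) + 104.97168*exp(v) + 179.406144)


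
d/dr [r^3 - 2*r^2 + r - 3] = 3*r^2 - 4*r + 1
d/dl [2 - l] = -1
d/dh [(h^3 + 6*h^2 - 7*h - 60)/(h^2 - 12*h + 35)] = (h^4 - 24*h^3 + 40*h^2 + 540*h - 965)/(h^4 - 24*h^3 + 214*h^2 - 840*h + 1225)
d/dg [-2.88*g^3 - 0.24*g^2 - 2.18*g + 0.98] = -8.64*g^2 - 0.48*g - 2.18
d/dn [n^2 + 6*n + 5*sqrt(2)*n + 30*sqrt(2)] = 2*n + 6 + 5*sqrt(2)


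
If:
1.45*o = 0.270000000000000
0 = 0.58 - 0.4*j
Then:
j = 1.45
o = 0.19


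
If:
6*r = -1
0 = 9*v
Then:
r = -1/6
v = 0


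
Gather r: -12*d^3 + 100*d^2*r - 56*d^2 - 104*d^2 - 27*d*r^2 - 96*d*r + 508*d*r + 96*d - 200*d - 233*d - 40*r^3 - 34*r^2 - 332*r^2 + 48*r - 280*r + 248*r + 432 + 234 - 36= -12*d^3 - 160*d^2 - 337*d - 40*r^3 + r^2*(-27*d - 366) + r*(100*d^2 + 412*d + 16) + 630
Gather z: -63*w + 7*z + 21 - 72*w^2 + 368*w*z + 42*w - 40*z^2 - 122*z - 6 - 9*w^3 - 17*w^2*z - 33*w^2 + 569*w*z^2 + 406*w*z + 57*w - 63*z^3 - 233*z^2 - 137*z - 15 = -9*w^3 - 105*w^2 + 36*w - 63*z^3 + z^2*(569*w - 273) + z*(-17*w^2 + 774*w - 252)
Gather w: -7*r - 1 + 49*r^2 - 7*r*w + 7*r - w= 49*r^2 + w*(-7*r - 1) - 1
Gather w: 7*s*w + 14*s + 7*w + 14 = 14*s + w*(7*s + 7) + 14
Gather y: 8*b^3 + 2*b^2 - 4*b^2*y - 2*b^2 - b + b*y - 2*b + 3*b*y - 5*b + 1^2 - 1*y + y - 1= 8*b^3 - 8*b + y*(-4*b^2 + 4*b)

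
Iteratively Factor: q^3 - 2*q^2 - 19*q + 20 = (q - 1)*(q^2 - q - 20) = (q - 1)*(q + 4)*(q - 5)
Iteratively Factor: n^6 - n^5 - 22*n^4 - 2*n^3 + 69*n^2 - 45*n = (n + 3)*(n^5 - 4*n^4 - 10*n^3 + 28*n^2 - 15*n) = (n - 1)*(n + 3)*(n^4 - 3*n^3 - 13*n^2 + 15*n) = n*(n - 1)*(n + 3)*(n^3 - 3*n^2 - 13*n + 15) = n*(n - 1)^2*(n + 3)*(n^2 - 2*n - 15) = n*(n - 1)^2*(n + 3)^2*(n - 5)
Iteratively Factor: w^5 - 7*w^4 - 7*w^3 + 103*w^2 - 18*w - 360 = (w - 5)*(w^4 - 2*w^3 - 17*w^2 + 18*w + 72) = (w - 5)*(w + 2)*(w^3 - 4*w^2 - 9*w + 36) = (w - 5)*(w - 4)*(w + 2)*(w^2 - 9) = (w - 5)*(w - 4)*(w - 3)*(w + 2)*(w + 3)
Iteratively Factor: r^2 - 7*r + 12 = (r - 4)*(r - 3)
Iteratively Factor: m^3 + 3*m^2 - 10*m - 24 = (m + 2)*(m^2 + m - 12) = (m + 2)*(m + 4)*(m - 3)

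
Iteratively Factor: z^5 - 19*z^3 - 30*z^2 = (z - 5)*(z^4 + 5*z^3 + 6*z^2) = (z - 5)*(z + 3)*(z^3 + 2*z^2) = z*(z - 5)*(z + 3)*(z^2 + 2*z) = z^2*(z - 5)*(z + 3)*(z + 2)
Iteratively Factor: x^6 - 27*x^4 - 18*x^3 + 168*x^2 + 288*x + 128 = (x + 1)*(x^5 - x^4 - 26*x^3 + 8*x^2 + 160*x + 128) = (x - 4)*(x + 1)*(x^4 + 3*x^3 - 14*x^2 - 48*x - 32) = (x - 4)*(x + 1)*(x + 4)*(x^3 - x^2 - 10*x - 8) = (x - 4)*(x + 1)^2*(x + 4)*(x^2 - 2*x - 8) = (x - 4)*(x + 1)^2*(x + 2)*(x + 4)*(x - 4)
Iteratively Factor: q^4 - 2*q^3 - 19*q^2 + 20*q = (q - 5)*(q^3 + 3*q^2 - 4*q) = (q - 5)*(q + 4)*(q^2 - q) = (q - 5)*(q - 1)*(q + 4)*(q)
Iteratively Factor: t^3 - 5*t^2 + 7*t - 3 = (t - 3)*(t^2 - 2*t + 1) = (t - 3)*(t - 1)*(t - 1)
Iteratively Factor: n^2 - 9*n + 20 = (n - 4)*(n - 5)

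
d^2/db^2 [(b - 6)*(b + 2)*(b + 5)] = 6*b + 2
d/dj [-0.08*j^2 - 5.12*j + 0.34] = -0.16*j - 5.12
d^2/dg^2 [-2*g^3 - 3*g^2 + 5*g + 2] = -12*g - 6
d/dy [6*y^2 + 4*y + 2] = 12*y + 4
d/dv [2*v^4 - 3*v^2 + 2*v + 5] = 8*v^3 - 6*v + 2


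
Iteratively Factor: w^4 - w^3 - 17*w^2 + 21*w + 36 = (w + 1)*(w^3 - 2*w^2 - 15*w + 36) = (w - 3)*(w + 1)*(w^2 + w - 12) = (w - 3)*(w + 1)*(w + 4)*(w - 3)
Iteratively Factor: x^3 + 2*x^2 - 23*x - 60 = (x + 3)*(x^2 - x - 20) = (x - 5)*(x + 3)*(x + 4)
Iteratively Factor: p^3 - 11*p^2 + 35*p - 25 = (p - 5)*(p^2 - 6*p + 5) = (p - 5)^2*(p - 1)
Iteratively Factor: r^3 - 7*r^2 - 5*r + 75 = (r + 3)*(r^2 - 10*r + 25) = (r - 5)*(r + 3)*(r - 5)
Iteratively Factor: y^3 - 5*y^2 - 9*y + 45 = (y + 3)*(y^2 - 8*y + 15) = (y - 3)*(y + 3)*(y - 5)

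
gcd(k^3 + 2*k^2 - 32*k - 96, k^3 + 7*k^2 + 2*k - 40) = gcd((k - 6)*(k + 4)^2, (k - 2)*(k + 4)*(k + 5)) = k + 4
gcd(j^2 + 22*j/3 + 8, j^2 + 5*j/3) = 1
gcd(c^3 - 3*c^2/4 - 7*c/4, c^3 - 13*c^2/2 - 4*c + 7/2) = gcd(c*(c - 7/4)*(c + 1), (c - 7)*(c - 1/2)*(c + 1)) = c + 1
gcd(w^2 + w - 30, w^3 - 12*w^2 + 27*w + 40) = w - 5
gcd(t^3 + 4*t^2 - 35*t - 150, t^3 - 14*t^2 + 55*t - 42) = t - 6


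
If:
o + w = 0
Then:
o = -w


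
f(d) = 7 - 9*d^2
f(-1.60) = -16.04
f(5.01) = -218.90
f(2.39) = -44.41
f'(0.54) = -9.72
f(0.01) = 7.00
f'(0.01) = -0.18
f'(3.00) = -54.00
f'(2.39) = -43.02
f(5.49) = -264.26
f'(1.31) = -23.58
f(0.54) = 4.38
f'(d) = -18*d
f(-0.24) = 6.48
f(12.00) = -1289.00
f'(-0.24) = 4.32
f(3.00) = -74.00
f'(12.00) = -216.00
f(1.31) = -8.44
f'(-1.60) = 28.80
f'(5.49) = -98.82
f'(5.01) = -90.18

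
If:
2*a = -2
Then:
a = -1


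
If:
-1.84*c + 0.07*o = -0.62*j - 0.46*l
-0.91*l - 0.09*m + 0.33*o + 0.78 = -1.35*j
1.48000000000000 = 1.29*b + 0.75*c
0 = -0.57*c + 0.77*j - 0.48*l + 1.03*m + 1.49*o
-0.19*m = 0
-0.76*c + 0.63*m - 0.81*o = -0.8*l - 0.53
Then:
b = 1.70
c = -0.96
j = -1.65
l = -1.60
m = 0.00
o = -0.03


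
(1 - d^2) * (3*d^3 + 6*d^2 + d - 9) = -3*d^5 - 6*d^4 + 2*d^3 + 15*d^2 + d - 9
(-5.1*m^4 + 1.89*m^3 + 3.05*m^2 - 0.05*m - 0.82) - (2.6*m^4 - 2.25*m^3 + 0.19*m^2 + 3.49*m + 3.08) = -7.7*m^4 + 4.14*m^3 + 2.86*m^2 - 3.54*m - 3.9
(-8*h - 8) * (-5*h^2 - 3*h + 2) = 40*h^3 + 64*h^2 + 8*h - 16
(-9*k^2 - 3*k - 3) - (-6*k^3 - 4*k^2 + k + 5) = 6*k^3 - 5*k^2 - 4*k - 8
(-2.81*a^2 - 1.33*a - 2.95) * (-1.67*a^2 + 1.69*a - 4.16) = 4.6927*a^4 - 2.5278*a^3 + 14.3684*a^2 + 0.547300000000001*a + 12.272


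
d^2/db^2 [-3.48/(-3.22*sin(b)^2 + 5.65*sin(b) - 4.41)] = (-144.328128*sin(b)^4 + 189.93492*sin(b)^3 + 303.068676*sin(b)^2 - 466.57926*sin(b) + 123.347208)/(3.22*sin(b)^2 - 5.65*sin(b) + 4.41)^3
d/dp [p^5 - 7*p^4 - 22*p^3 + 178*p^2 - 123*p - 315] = 5*p^4 - 28*p^3 - 66*p^2 + 356*p - 123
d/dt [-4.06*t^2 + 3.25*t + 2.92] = 3.25 - 8.12*t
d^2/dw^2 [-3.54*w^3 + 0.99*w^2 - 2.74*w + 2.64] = 1.98 - 21.24*w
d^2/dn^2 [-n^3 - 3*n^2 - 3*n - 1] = -6*n - 6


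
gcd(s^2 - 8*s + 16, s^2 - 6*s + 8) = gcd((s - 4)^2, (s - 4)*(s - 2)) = s - 4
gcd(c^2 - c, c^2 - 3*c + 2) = c - 1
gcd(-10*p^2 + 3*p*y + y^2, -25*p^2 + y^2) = 5*p + y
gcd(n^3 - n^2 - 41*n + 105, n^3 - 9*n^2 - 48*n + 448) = n + 7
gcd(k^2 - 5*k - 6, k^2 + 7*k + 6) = k + 1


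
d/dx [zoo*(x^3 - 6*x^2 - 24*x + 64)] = zoo*(x^2 + x + 1)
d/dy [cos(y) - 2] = -sin(y)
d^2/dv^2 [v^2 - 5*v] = 2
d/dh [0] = 0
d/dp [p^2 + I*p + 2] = 2*p + I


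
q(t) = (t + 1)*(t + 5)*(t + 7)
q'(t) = (t + 1)*(t + 5) + (t + 1)*(t + 7) + (t + 5)*(t + 7)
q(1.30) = 120.27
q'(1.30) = 85.87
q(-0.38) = 18.96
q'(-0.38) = 37.55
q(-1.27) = -5.77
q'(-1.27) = 18.82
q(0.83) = 83.54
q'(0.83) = 70.65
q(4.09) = 513.11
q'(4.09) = 203.52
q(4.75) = 658.73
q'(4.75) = 238.19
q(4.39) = 576.47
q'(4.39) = 218.96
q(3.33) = 372.59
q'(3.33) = 166.85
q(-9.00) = -64.00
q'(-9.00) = 56.00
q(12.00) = 4199.00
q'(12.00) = 791.00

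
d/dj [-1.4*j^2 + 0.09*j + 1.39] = 0.09 - 2.8*j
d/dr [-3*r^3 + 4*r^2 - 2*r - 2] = -9*r^2 + 8*r - 2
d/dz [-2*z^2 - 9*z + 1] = -4*z - 9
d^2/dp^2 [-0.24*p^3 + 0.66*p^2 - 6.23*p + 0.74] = 1.32 - 1.44*p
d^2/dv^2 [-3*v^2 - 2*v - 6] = -6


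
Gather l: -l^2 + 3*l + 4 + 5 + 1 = -l^2 + 3*l + 10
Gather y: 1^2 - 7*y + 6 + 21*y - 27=14*y - 20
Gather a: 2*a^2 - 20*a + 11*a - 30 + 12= 2*a^2 - 9*a - 18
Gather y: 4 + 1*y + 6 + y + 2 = 2*y + 12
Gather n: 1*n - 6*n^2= -6*n^2 + n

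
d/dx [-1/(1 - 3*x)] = -3/(3*x - 1)^2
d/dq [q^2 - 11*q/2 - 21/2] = 2*q - 11/2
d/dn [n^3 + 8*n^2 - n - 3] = 3*n^2 + 16*n - 1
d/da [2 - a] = -1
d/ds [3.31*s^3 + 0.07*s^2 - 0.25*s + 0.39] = 9.93*s^2 + 0.14*s - 0.25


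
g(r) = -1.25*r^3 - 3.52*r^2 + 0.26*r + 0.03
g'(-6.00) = -92.50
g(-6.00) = 141.75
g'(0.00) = 0.26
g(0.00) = 0.03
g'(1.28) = -14.90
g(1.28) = -8.03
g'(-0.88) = 3.55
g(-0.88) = -2.07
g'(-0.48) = 2.78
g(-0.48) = -0.77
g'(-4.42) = -41.88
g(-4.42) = 38.05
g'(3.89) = -83.87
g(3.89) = -125.80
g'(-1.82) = 0.65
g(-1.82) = -4.57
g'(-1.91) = 0.03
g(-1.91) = -4.60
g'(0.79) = -7.64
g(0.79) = -2.58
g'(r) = -3.75*r^2 - 7.04*r + 0.26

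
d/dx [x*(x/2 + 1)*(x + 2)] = (x/2 + 1)*(3*x + 2)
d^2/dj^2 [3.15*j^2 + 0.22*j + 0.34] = 6.30000000000000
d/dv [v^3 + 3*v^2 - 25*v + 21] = 3*v^2 + 6*v - 25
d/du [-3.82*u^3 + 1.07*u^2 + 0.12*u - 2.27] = -11.46*u^2 + 2.14*u + 0.12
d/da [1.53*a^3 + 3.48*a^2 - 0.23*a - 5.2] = 4.59*a^2 + 6.96*a - 0.23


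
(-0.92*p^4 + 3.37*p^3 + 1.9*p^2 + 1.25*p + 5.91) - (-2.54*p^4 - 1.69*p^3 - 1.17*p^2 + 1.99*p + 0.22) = 1.62*p^4 + 5.06*p^3 + 3.07*p^2 - 0.74*p + 5.69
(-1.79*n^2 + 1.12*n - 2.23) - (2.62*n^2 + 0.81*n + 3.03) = -4.41*n^2 + 0.31*n - 5.26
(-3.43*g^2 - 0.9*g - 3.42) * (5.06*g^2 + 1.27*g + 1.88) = -17.3558*g^4 - 8.9101*g^3 - 24.8966*g^2 - 6.0354*g - 6.4296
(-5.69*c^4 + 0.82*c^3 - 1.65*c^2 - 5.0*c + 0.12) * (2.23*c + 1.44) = -12.6887*c^5 - 6.365*c^4 - 2.4987*c^3 - 13.526*c^2 - 6.9324*c + 0.1728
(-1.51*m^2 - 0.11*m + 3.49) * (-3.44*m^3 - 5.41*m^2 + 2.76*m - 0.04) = 5.1944*m^5 + 8.5475*m^4 - 15.5781*m^3 - 19.1241*m^2 + 9.6368*m - 0.1396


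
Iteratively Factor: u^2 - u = (u - 1)*(u)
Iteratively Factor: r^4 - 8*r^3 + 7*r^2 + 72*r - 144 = (r - 4)*(r^3 - 4*r^2 - 9*r + 36) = (r - 4)^2*(r^2 - 9) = (r - 4)^2*(r + 3)*(r - 3)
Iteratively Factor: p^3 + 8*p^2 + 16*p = (p + 4)*(p^2 + 4*p) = (p + 4)^2*(p)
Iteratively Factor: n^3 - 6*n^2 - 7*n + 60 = (n - 5)*(n^2 - n - 12) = (n - 5)*(n + 3)*(n - 4)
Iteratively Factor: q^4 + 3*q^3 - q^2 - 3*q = (q + 1)*(q^3 + 2*q^2 - 3*q) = (q - 1)*(q + 1)*(q^2 + 3*q) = q*(q - 1)*(q + 1)*(q + 3)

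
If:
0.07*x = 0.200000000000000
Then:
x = 2.86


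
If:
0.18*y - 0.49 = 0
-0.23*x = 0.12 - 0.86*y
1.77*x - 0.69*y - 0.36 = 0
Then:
No Solution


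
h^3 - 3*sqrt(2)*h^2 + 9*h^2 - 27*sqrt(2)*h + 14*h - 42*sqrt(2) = (h + 2)*(h + 7)*(h - 3*sqrt(2))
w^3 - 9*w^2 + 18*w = w*(w - 6)*(w - 3)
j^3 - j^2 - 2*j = j*(j - 2)*(j + 1)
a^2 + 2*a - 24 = (a - 4)*(a + 6)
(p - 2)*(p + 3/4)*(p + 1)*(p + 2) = p^4 + 7*p^3/4 - 13*p^2/4 - 7*p - 3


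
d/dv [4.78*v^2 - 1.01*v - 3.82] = 9.56*v - 1.01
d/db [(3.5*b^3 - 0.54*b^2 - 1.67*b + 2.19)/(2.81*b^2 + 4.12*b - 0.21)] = (9.835*b^4 + 28.84*b^3 + 0.2629*b^2 - 12.081*b - 8.6721)/(7.8961*b^4 + 23.1544*b^3 + 15.7942*b^2 - 1.7304*b + 0.0441)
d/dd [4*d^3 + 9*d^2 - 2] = 6*d*(2*d + 3)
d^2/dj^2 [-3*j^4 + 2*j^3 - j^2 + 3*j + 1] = -36*j^2 + 12*j - 2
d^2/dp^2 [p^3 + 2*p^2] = 6*p + 4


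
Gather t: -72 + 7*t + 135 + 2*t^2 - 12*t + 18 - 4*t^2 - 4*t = -2*t^2 - 9*t + 81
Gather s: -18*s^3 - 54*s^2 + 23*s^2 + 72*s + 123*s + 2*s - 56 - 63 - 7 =-18*s^3 - 31*s^2 + 197*s - 126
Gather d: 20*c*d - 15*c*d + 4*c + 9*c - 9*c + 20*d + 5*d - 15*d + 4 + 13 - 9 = 4*c + d*(5*c + 10) + 8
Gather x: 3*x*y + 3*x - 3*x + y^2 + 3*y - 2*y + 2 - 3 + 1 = 3*x*y + y^2 + y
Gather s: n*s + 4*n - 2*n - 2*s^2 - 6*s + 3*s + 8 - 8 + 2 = 2*n - 2*s^2 + s*(n - 3) + 2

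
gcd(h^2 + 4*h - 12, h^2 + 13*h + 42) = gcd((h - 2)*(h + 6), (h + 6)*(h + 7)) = h + 6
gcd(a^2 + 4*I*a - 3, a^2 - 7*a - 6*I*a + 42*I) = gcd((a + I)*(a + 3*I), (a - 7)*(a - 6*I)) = 1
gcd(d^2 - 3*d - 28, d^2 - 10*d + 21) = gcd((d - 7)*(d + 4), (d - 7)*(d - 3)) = d - 7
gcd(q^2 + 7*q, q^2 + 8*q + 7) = q + 7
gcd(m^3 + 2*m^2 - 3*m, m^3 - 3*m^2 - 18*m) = m^2 + 3*m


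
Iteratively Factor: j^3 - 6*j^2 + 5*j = (j - 1)*(j^2 - 5*j) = (j - 5)*(j - 1)*(j)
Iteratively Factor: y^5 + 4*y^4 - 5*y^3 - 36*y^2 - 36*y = (y - 3)*(y^4 + 7*y^3 + 16*y^2 + 12*y) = y*(y - 3)*(y^3 + 7*y^2 + 16*y + 12) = y*(y - 3)*(y + 2)*(y^2 + 5*y + 6) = y*(y - 3)*(y + 2)*(y + 3)*(y + 2)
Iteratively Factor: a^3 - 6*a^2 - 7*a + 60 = (a - 4)*(a^2 - 2*a - 15) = (a - 4)*(a + 3)*(a - 5)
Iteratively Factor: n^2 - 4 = (n - 2)*(n + 2)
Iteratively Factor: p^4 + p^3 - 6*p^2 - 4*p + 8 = (p + 2)*(p^3 - p^2 - 4*p + 4) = (p - 2)*(p + 2)*(p^2 + p - 2) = (p - 2)*(p + 2)^2*(p - 1)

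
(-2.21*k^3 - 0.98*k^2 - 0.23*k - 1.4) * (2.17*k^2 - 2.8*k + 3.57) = -4.7957*k^5 + 4.0614*k^4 - 5.6448*k^3 - 5.8926*k^2 + 3.0989*k - 4.998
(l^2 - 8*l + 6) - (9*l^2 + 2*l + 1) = -8*l^2 - 10*l + 5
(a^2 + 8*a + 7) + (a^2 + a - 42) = 2*a^2 + 9*a - 35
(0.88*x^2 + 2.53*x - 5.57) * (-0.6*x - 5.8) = -0.528*x^3 - 6.622*x^2 - 11.332*x + 32.306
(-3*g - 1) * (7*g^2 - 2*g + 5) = -21*g^3 - g^2 - 13*g - 5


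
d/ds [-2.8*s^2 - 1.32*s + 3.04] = -5.6*s - 1.32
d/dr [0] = 0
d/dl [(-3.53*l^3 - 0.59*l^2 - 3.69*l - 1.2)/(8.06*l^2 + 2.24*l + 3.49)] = (-28.4518*l^4 - 15.8144*l^3 - 8.5393*l^2 + 15.2258*l - 10.1901)/(64.9636*l^4 + 36.1088*l^3 + 61.2764*l^2 + 15.6352*l + 12.1801)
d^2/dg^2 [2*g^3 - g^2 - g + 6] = 12*g - 2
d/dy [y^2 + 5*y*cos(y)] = -5*y*sin(y) + 2*y + 5*cos(y)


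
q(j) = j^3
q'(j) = 3*j^2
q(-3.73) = -51.90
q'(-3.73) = 41.74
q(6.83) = 318.61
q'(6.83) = 139.95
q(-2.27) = -11.70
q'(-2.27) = 15.46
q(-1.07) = -1.23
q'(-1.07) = 3.43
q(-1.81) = -5.93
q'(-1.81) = 9.83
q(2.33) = 12.65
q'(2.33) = 16.29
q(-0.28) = -0.02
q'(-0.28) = 0.24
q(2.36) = 13.14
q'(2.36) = 16.71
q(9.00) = 729.00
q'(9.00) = 243.00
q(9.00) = 729.00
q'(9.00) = 243.00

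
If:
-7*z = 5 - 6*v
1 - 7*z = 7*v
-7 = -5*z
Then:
No Solution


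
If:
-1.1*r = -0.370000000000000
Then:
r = 0.34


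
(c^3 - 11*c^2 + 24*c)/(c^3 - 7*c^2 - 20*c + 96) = c/(c + 4)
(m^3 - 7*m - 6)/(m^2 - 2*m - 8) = (m^2 - 2*m - 3)/(m - 4)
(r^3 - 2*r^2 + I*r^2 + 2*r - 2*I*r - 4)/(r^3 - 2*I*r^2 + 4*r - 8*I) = (r^2 - r*(2 + I) + 2*I)/(r^2 - 4*I*r - 4)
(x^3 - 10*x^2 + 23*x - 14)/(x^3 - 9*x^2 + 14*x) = (x - 1)/x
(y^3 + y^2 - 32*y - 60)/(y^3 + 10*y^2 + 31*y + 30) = (y - 6)/(y + 3)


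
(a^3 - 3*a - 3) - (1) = a^3 - 3*a - 4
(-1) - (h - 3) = 2 - h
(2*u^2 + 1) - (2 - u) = 2*u^2 + u - 1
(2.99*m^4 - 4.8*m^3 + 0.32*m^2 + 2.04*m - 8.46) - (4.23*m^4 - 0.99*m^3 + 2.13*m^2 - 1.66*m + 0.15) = -1.24*m^4 - 3.81*m^3 - 1.81*m^2 + 3.7*m - 8.61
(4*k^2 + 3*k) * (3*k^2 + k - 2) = 12*k^4 + 13*k^3 - 5*k^2 - 6*k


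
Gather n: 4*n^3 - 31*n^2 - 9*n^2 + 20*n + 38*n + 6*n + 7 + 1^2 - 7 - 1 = 4*n^3 - 40*n^2 + 64*n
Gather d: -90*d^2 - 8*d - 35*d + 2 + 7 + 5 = -90*d^2 - 43*d + 14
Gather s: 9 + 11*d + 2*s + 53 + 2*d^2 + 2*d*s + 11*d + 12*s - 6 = 2*d^2 + 22*d + s*(2*d + 14) + 56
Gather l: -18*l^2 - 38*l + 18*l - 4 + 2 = -18*l^2 - 20*l - 2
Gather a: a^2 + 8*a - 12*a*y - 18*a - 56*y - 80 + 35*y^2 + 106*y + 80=a^2 + a*(-12*y - 10) + 35*y^2 + 50*y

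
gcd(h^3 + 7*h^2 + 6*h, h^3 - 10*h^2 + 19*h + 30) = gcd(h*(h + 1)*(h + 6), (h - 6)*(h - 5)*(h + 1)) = h + 1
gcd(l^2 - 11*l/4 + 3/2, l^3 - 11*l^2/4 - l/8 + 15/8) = 1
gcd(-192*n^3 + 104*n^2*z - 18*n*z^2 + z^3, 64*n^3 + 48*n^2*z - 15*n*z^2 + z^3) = -8*n + z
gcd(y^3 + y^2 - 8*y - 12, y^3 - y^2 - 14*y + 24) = y - 3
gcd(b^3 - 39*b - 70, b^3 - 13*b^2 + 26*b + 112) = b^2 - 5*b - 14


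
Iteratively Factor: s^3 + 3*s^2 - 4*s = (s - 1)*(s^2 + 4*s) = (s - 1)*(s + 4)*(s)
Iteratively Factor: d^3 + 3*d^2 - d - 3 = (d + 1)*(d^2 + 2*d - 3) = (d + 1)*(d + 3)*(d - 1)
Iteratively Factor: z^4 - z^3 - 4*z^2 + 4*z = (z)*(z^3 - z^2 - 4*z + 4) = z*(z + 2)*(z^2 - 3*z + 2) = z*(z - 2)*(z + 2)*(z - 1)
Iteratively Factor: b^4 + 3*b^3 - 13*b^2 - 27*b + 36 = (b - 3)*(b^3 + 6*b^2 + 5*b - 12) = (b - 3)*(b - 1)*(b^2 + 7*b + 12) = (b - 3)*(b - 1)*(b + 3)*(b + 4)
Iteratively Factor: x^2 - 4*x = (x)*(x - 4)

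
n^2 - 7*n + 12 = (n - 4)*(n - 3)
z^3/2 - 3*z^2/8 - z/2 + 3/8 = (z/2 + 1/2)*(z - 1)*(z - 3/4)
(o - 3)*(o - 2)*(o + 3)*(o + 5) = o^4 + 3*o^3 - 19*o^2 - 27*o + 90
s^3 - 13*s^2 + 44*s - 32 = (s - 8)*(s - 4)*(s - 1)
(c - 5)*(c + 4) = c^2 - c - 20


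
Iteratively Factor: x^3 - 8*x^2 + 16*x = (x - 4)*(x^2 - 4*x) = (x - 4)^2*(x)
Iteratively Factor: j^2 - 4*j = (j)*(j - 4)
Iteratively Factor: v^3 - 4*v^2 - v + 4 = (v + 1)*(v^2 - 5*v + 4) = (v - 1)*(v + 1)*(v - 4)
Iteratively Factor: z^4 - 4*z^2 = (z)*(z^3 - 4*z) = z*(z + 2)*(z^2 - 2*z) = z*(z - 2)*(z + 2)*(z)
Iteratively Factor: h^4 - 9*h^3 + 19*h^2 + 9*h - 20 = (h - 5)*(h^3 - 4*h^2 - h + 4) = (h - 5)*(h - 4)*(h^2 - 1) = (h - 5)*(h - 4)*(h + 1)*(h - 1)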